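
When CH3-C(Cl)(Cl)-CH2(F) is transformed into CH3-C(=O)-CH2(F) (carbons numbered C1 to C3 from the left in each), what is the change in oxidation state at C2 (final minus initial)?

0

Before: C2 has 2 bonds to C, 2 bonds to Cl → oxidation state +2.
After: C2 has 2 bonds to C, 2 bonds to O → oxidation state +2.
Δ = +2 − (+2) = 0, so no net redox change at C2.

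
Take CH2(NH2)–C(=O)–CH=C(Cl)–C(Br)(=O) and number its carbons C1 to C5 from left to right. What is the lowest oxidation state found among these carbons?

-1

Assign +1 per bond to O/N/halogen, −1 per bond to H or an electropositive element, and 0 per bond to carbon. Tallying each carbon:
C1: 1C, 2H, 1N → 0 − 2 + 1 = -1
C2: 2C, 2O → 0 + 2 = +2
C3: 3C, 1H → 0 − 1 = -1
C4: 3C, 1Cl → 0 + 1 = +1
C5: 1C, 2O, 1Br → 0 + 2 + 1 = +3
The lowest value is -1.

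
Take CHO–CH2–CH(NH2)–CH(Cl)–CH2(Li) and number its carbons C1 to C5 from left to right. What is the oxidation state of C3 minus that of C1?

-1

C3: 2C, 1H, 1N → 0 − 1 + 1 = 0
C1: 1C, 1H, 2O → 0 − 1 + 2 = +1
Difference: 0 − (+1) = -1.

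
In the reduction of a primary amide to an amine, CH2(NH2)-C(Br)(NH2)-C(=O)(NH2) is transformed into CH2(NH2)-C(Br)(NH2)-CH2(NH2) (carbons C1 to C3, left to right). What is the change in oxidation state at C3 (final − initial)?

Before: C3 has 1 bond to C, 2 bonds to O, 1 bond to N → oxidation state +3.
After: C3 has 1 bond to C, 2 bonds to H, 1 bond to N → oxidation state -1.
Δ = -1 − (+3) = -4, so this is a reduction at C3.

-4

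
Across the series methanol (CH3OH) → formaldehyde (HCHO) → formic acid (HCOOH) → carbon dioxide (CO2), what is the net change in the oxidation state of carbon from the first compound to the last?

Carbon oxidation states along the series — methanol: -2, formaldehyde: 0, formic acid: +2, carbon dioxide: +4.
Net change = +4 − (-2) = +6.

+6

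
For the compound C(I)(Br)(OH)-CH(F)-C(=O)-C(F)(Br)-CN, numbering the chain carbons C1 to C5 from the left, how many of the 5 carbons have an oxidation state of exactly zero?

1

Tallying each carbon's bonds:
C1: 1C, 1O, 1Br, 1I → 0 + 1 + 1 + 1 = +3
C2: 2C, 1H, 1F → 0 − 1 + 1 = 0
C3: 2C, 2O → 0 + 2 = +2
C4: 2C, 1F, 1Br → 0 + 1 + 1 = +2
C5: 1C, 3N → 0 + 3 = +3
1 carbon (C2) meets the condition.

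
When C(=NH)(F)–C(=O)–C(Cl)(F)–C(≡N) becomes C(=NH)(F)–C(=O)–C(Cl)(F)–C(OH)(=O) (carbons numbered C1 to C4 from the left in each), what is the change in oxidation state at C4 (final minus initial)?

0

Before: C4 has 1 bond to C, 3 bonds to N → oxidation state +3.
After: C4 has 1 bond to C, 3 bonds to O → oxidation state +3.
Δ = +3 − (+3) = 0, so no net redox change at C4.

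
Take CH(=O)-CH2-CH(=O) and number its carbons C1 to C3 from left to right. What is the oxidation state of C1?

C1 has one bond to C (0), one bond to H (-1), a double bond to O (2×+1 = +2).
Oxidation state = 0 − 1 + 2 = +1.

+1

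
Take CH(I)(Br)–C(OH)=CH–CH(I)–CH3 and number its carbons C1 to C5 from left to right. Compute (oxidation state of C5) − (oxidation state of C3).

C5: 1C, 3H → 0 − 3 = -3
C3: 3C, 1H → 0 − 1 = -1
Difference: -3 − (-1) = -2.

-2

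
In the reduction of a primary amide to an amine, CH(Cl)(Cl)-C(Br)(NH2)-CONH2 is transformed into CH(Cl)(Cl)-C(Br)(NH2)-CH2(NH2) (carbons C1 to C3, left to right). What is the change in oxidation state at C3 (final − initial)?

Before: C3 has 1 bond to C, 2 bonds to O, 1 bond to N → oxidation state +3.
After: C3 has 1 bond to C, 2 bonds to H, 1 bond to N → oxidation state -1.
Δ = -1 − (+3) = -4, so this is a reduction at C3.

-4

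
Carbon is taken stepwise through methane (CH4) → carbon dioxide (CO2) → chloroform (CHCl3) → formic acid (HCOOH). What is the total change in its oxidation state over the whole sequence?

Carbon oxidation states along the series — methane: -4, carbon dioxide: +4, chloroform: +2, formic acid: +2.
Net change = +2 − (-4) = +6.

+6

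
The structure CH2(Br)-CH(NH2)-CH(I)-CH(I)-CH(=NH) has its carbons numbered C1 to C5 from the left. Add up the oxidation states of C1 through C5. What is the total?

0

Tallying each carbon's bonds:
C1: 1C, 2H, 1Br → 0 − 2 + 1 = -1
C2: 2C, 1H, 1N → 0 − 1 + 1 = 0
C3: 2C, 1H, 1I → 0 − 1 + 1 = 0
C4: 2C, 1H, 1I → 0 − 1 + 1 = 0
C5: 1C, 1H, 2N → 0 − 1 + 2 = +1
Sum = -1 + 0 + 0 + 0 + 1 = 0.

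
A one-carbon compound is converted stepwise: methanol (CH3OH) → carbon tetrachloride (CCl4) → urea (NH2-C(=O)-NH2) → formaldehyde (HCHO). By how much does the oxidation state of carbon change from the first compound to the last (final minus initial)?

Carbon oxidation states along the series — methanol: -2, carbon tetrachloride: +4, urea: +4, formaldehyde: 0.
Net change = 0 − (-2) = +2.

+2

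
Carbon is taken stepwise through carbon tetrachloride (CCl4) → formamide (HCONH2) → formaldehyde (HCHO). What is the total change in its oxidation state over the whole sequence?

-4

Carbon oxidation states along the series — carbon tetrachloride: +4, formamide: +2, formaldehyde: 0.
Net change = 0 − (+4) = -4.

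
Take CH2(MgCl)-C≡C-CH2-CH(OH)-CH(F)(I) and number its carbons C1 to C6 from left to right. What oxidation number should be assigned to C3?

Bonds to more-electronegative neighbours contribute +1 each, bonds to H or metals contribute −1 each, and C–C bonds contribute 0.
C3 has a triple bond to C (3×0 = 0), one bond to C (0).
Oxidation state = 0 + 0 = 0.

0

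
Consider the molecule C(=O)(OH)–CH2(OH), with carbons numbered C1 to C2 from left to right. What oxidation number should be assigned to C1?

+3

Assign +1 per bond to O/N/halogen, −1 per bond to H or an electropositive element, and 0 per bond to carbon.
C1 has one bond to C (0), a double bond to O (2×+1 = +2), one bond to O (+1).
Oxidation state = 0 + 2 + 1 = +3.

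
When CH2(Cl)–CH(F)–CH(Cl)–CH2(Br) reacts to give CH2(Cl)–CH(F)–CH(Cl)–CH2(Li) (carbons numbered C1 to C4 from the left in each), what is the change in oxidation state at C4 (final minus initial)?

-2

Before: C4 has 1 bond to C, 2 bonds to H, 1 bond to Br → oxidation state -1.
After: C4 has 1 bond to C, 2 bonds to H, 1 bond to Li → oxidation state -3.
Δ = -3 − (-1) = -2, so this is a reduction at C4.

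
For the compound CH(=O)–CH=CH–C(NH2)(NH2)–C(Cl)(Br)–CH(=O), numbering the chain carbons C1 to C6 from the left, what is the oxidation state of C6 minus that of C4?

-1

C6: 1C, 1H, 2O → 0 − 1 + 2 = +1
C4: 2C, 2N → 0 + 2 = +2
Difference: +1 − (+2) = -1.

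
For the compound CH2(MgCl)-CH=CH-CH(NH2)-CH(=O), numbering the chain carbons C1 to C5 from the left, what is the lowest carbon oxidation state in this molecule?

Tallying each carbon's bonds:
C1: 1C, 2H, 1Mg → 0 − 2 − 1 = -3
C2: 3C, 1H → 0 − 1 = -1
C3: 3C, 1H → 0 − 1 = -1
C4: 2C, 1H, 1N → 0 − 1 + 1 = 0
C5: 1C, 1H, 2O → 0 − 1 + 2 = +1
The lowest value is -3.

-3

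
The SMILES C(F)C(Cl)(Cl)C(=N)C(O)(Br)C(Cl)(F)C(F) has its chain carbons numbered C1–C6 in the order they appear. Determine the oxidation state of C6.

-1

Count +1 for every bond to an atom more electronegative than carbon and −1 for every bond to one less electronegative; C–C bonds are 0.
C6 has one bond to C (0), one bond to H (-1), one bond to F (+1), one bond to H (-1).
Oxidation state = 0 − 1 + 1 − 1 = -1.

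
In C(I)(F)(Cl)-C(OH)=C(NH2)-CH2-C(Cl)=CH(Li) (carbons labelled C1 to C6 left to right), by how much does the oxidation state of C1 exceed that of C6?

+5

C1: 1C, 1F, 1Cl, 1I → 0 + 1 + 1 + 1 = +3
C6: 2C, 1H, 1Li → 0 − 1 − 1 = -2
Difference: +3 − (-2) = +5.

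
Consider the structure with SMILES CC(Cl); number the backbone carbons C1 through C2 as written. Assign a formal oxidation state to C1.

Count +1 for every bond to an atom more electronegative than carbon and −1 for every bond to one less electronegative; C–C bonds are 0.
C1 has one bond to C (0), one bond to H (-1), one bond to H (-1), one bond to H (-1).
Oxidation state = 0 − 1 − 1 − 1 = -3.

-3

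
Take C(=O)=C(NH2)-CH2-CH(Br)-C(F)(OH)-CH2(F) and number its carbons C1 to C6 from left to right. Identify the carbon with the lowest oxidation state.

C3

Tallying each carbon's bonds:
C1: 2C, 2O → 0 + 2 = +2
C2: 3C, 1N → 0 + 1 = +1
C3: 2C, 2H → 0 − 2 = -2
C4: 2C, 1H, 1Br → 0 − 1 + 1 = 0
C5: 2C, 1O, 1F → 0 + 1 + 1 = +2
C6: 1C, 2H, 1F → 0 − 2 + 1 = -1
The most reduced carbon is C3 at -2.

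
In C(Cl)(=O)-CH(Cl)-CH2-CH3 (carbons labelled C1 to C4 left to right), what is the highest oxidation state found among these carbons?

Tallying each carbon's bonds:
C1: 1C, 2O, 1Cl → 0 + 2 + 1 = +3
C2: 2C, 1H, 1Cl → 0 − 1 + 1 = 0
C3: 2C, 2H → 0 − 2 = -2
C4: 1C, 3H → 0 − 3 = -3
The highest value is +3.

+3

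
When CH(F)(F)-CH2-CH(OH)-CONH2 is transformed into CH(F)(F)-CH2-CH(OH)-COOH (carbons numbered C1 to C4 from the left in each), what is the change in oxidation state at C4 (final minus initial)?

Before: C4 has 1 bond to C, 2 bonds to O, 1 bond to N → oxidation state +3.
After: C4 has 1 bond to C, 3 bonds to O → oxidation state +3.
Δ = +3 − (+3) = 0, so no net redox change at C4.

0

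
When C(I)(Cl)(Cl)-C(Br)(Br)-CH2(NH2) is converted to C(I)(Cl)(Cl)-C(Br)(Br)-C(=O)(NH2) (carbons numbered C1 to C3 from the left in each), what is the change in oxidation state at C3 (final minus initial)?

Before: C3 has 1 bond to C, 2 bonds to H, 1 bond to N → oxidation state -1.
After: C3 has 1 bond to C, 2 bonds to O, 1 bond to N → oxidation state +3.
Δ = +3 − (-1) = +4, so this is an oxidation at C3.

+4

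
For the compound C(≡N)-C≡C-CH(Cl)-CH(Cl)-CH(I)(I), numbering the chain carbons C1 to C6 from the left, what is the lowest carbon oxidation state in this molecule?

Assign +1 per bond to O/N/halogen, −1 per bond to H or an electropositive element, and 0 per bond to carbon. Tallying each carbon:
C1: 1C, 3N → 0 + 3 = +3
C2: 4C → 0 = 0
C3: 4C → 0 = 0
C4: 2C, 1H, 1Cl → 0 − 1 + 1 = 0
C5: 2C, 1H, 1Cl → 0 − 1 + 1 = 0
C6: 1C, 1H, 2I → 0 − 1 + 2 = +1
The lowest value is 0.

0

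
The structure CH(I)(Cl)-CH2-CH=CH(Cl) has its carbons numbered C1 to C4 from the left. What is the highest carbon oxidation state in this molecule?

+1

Tallying each carbon's bonds:
C1: 1C, 1H, 1Cl, 1I → 0 − 1 + 1 + 1 = +1
C2: 2C, 2H → 0 − 2 = -2
C3: 3C, 1H → 0 − 1 = -1
C4: 2C, 1H, 1Cl → 0 − 1 + 1 = 0
The highest value is +1.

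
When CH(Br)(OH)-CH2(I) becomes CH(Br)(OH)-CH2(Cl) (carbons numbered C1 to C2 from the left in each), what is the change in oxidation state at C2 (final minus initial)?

Before: C2 has 1 bond to C, 2 bonds to H, 1 bond to I → oxidation state -1.
After: C2 has 1 bond to C, 2 bonds to H, 1 bond to Cl → oxidation state -1.
Δ = -1 − (-1) = 0, so no net redox change at C2.

0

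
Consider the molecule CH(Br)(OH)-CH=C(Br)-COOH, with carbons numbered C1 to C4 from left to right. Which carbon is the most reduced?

Bonds to more-electronegative neighbours contribute +1 each, bonds to H or metals contribute −1 each, and C–C bonds contribute 0. Tallying each carbon:
C1: 1C, 1H, 1O, 1Br → 0 − 1 + 1 + 1 = +1
C2: 3C, 1H → 0 − 1 = -1
C3: 3C, 1Br → 0 + 1 = +1
C4: 1C, 3O → 0 + 3 = +3
The most reduced carbon is C2 at -1.

C2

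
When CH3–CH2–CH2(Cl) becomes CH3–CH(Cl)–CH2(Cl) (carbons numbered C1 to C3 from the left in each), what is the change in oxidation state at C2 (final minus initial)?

+2

Before: C2 has 2 bonds to C, 2 bonds to H → oxidation state -2.
After: C2 has 2 bonds to C, 1 bond to H, 1 bond to Cl → oxidation state 0.
Δ = 0 − (-2) = +2, so this is an oxidation at C2.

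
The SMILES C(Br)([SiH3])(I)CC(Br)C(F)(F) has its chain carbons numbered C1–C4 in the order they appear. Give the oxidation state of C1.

+1

C1 has one bond to C (0), one bond to Br (+1), one bond to Si (-1), one bond to I (+1).
Oxidation state = 0 + 1 − 1 + 1 = +1.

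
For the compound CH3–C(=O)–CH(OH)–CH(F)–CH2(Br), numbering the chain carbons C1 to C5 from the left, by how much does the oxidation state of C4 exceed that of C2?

-2

C4: 2C, 1H, 1F → 0 − 1 + 1 = 0
C2: 2C, 2O → 0 + 2 = +2
Difference: 0 − (+2) = -2.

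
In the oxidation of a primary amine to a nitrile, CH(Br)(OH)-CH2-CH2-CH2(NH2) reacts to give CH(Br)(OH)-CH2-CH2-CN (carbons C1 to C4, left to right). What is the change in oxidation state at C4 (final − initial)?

+4

Before: C4 has 1 bond to C, 2 bonds to H, 1 bond to N → oxidation state -1.
After: C4 has 1 bond to C, 3 bonds to N → oxidation state +3.
Δ = +3 − (-1) = +4, so this is an oxidation at C4.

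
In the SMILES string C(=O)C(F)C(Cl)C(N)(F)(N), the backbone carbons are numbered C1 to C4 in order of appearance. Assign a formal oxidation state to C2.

0

Count +1 for every bond to an atom more electronegative than carbon and −1 for every bond to one less electronegative; C–C bonds are 0.
C2 has one bond to C (0), one bond to C (0), one bond to F (+1), one bond to H (-1).
Oxidation state = 0 + 0 + 1 − 1 = 0.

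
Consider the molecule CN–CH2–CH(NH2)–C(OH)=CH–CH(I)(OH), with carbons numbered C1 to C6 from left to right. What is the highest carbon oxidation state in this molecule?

+3

Tallying each carbon's bonds:
C1: 1C, 3N → 0 + 3 = +3
C2: 2C, 2H → 0 − 2 = -2
C3: 2C, 1H, 1N → 0 − 1 + 1 = 0
C4: 3C, 1O → 0 + 1 = +1
C5: 3C, 1H → 0 − 1 = -1
C6: 1C, 1H, 1O, 1I → 0 − 1 + 1 + 1 = +1
The highest value is +3.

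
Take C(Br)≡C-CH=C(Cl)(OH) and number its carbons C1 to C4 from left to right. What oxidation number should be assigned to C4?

+2

Assign +1 per bond to O/N/halogen, −1 per bond to H or an electropositive element, and 0 per bond to carbon.
C4 has a double bond to C (2×0 = 0), one bond to Cl (+1), one bond to O (+1).
Oxidation state = 0 + 1 + 1 = +2.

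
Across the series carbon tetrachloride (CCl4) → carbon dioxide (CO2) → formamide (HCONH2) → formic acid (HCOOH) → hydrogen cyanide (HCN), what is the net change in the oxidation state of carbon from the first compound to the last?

Carbon oxidation states along the series — carbon tetrachloride: +4, carbon dioxide: +4, formamide: +2, formic acid: +2, hydrogen cyanide: +2.
Net change = +2 − (+4) = -2.

-2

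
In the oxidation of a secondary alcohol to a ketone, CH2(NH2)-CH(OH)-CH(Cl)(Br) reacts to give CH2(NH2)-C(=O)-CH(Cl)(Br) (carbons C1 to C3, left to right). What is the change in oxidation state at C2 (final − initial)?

+2

Before: C2 has 2 bonds to C, 1 bond to H, 1 bond to O → oxidation state 0.
After: C2 has 2 bonds to C, 2 bonds to O → oxidation state +2.
Δ = +2 − (0) = +2, so this is an oxidation at C2.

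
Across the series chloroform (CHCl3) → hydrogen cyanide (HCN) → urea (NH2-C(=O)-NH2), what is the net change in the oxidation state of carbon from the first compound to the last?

Carbon oxidation states along the series — chloroform: +2, hydrogen cyanide: +2, urea: +4.
Net change = +4 − (+2) = +2.

+2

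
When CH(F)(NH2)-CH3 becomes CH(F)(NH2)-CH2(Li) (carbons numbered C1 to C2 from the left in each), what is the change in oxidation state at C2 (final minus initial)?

0

Before: C2 has 1 bond to C, 3 bonds to H → oxidation state -3.
After: C2 has 1 bond to C, 2 bonds to H, 1 bond to Li → oxidation state -3.
Δ = -3 − (-3) = 0, so no net redox change at C2.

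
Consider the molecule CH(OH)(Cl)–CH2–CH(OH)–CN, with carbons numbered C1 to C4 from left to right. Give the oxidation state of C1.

+1

Bonds to more-electronegative neighbours contribute +1 each, bonds to H or metals contribute −1 each, and C–C bonds contribute 0.
C1 has one bond to C (0), one bond to H (-1), one bond to O (+1), one bond to Cl (+1).
Oxidation state = 0 − 1 + 1 + 1 = +1.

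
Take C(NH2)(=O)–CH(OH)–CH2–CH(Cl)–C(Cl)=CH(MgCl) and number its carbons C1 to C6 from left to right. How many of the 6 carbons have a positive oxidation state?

Tallying each carbon's bonds:
C1: 1C, 2O, 1N → 0 + 2 + 1 = +3
C2: 2C, 1H, 1O → 0 − 1 + 1 = 0
C3: 2C, 2H → 0 − 2 = -2
C4: 2C, 1H, 1Cl → 0 − 1 + 1 = 0
C5: 3C, 1Cl → 0 + 1 = +1
C6: 2C, 1H, 1Mg → 0 − 1 − 1 = -2
2 carbons (C1, C5) meet the condition.

2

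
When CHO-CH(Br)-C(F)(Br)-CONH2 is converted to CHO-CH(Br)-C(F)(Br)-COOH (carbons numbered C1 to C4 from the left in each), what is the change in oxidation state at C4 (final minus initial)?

Before: C4 has 1 bond to C, 2 bonds to O, 1 bond to N → oxidation state +3.
After: C4 has 1 bond to C, 3 bonds to O → oxidation state +3.
Δ = +3 − (+3) = 0, so no net redox change at C4.

0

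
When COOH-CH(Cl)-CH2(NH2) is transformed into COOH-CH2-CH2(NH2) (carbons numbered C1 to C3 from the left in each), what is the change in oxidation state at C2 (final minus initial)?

Before: C2 has 2 bonds to C, 1 bond to H, 1 bond to Cl → oxidation state 0.
After: C2 has 2 bonds to C, 2 bonds to H → oxidation state -2.
Δ = -2 − (0) = -2, so this is a reduction at C2.

-2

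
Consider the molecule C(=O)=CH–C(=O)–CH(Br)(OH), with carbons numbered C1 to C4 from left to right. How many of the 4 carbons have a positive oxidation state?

Tallying each carbon's bonds:
C1: 2C, 2O → 0 + 2 = +2
C2: 3C, 1H → 0 − 1 = -1
C3: 2C, 2O → 0 + 2 = +2
C4: 1C, 1H, 1O, 1Br → 0 − 1 + 1 + 1 = +1
3 carbons (C1, C3, C4) meet the condition.

3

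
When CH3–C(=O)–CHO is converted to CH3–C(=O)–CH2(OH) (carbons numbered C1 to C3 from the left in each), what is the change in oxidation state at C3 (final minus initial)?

Before: C3 has 1 bond to C, 1 bond to H, 2 bonds to O → oxidation state +1.
After: C3 has 1 bond to C, 2 bonds to H, 1 bond to O → oxidation state -1.
Δ = -1 − (+1) = -2, so this is a reduction at C3.

-2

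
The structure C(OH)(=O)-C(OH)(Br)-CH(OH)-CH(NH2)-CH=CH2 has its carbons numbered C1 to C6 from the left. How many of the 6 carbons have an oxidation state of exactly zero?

Tallying each carbon's bonds:
C1: 1C, 3O → 0 + 3 = +3
C2: 2C, 1O, 1Br → 0 + 1 + 1 = +2
C3: 2C, 1H, 1O → 0 − 1 + 1 = 0
C4: 2C, 1H, 1N → 0 − 1 + 1 = 0
C5: 3C, 1H → 0 − 1 = -1
C6: 2C, 2H → 0 − 2 = -2
2 carbons (C3, C4) meet the condition.

2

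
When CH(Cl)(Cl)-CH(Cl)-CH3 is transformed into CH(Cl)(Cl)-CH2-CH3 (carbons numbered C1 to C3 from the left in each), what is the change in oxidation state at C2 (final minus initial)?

Before: C2 has 2 bonds to C, 1 bond to H, 1 bond to Cl → oxidation state 0.
After: C2 has 2 bonds to C, 2 bonds to H → oxidation state -2.
Δ = -2 − (0) = -2, so this is a reduction at C2.

-2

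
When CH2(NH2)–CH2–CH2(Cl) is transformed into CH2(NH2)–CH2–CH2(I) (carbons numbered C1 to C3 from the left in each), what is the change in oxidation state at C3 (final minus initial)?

Before: C3 has 1 bond to C, 2 bonds to H, 1 bond to Cl → oxidation state -1.
After: C3 has 1 bond to C, 2 bonds to H, 1 bond to I → oxidation state -1.
Δ = -1 − (-1) = 0, so no net redox change at C3.

0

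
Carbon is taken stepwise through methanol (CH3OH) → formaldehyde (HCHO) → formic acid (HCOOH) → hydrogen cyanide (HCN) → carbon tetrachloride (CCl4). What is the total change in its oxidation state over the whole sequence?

+6

Carbon oxidation states along the series — methanol: -2, formaldehyde: 0, formic acid: +2, hydrogen cyanide: +2, carbon tetrachloride: +4.
Net change = +4 − (-2) = +6.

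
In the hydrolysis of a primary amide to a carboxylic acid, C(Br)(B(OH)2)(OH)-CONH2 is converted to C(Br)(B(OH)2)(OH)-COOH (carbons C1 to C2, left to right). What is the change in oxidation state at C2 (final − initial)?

Before: C2 has 1 bond to C, 2 bonds to O, 1 bond to N → oxidation state +3.
After: C2 has 1 bond to C, 3 bonds to O → oxidation state +3.
Δ = +3 − (+3) = 0, so no net redox change at C2.

0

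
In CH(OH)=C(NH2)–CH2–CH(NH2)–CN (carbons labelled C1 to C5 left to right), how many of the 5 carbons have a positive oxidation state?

Tallying each carbon's bonds:
C1: 2C, 1H, 1O → 0 − 1 + 1 = 0
C2: 3C, 1N → 0 + 1 = +1
C3: 2C, 2H → 0 − 2 = -2
C4: 2C, 1H, 1N → 0 − 1 + 1 = 0
C5: 1C, 3N → 0 + 3 = +3
2 carbons (C2, C5) meet the condition.

2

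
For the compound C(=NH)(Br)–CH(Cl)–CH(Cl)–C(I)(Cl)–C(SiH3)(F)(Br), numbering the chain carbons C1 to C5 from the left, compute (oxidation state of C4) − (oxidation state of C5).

+1

C4: 2C, 1Cl, 1I → 0 + 1 + 1 = +2
C5: 1C, 1F, 1Br, 1Si → 0 + 1 + 1 − 1 = +1
Difference: +2 − (+1) = +1.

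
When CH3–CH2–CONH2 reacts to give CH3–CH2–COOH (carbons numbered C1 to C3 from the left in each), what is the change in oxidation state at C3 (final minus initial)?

0

Before: C3 has 1 bond to C, 2 bonds to O, 1 bond to N → oxidation state +3.
After: C3 has 1 bond to C, 3 bonds to O → oxidation state +3.
Δ = +3 − (+3) = 0, so no net redox change at C3.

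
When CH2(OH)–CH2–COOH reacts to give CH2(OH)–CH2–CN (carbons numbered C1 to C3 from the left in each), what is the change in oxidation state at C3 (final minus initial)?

Before: C3 has 1 bond to C, 3 bonds to O → oxidation state +3.
After: C3 has 1 bond to C, 3 bonds to N → oxidation state +3.
Δ = +3 − (+3) = 0, so no net redox change at C3.

0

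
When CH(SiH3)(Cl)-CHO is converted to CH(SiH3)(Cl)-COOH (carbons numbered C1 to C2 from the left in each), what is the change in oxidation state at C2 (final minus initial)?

+2

Before: C2 has 1 bond to C, 1 bond to H, 2 bonds to O → oxidation state +1.
After: C2 has 1 bond to C, 3 bonds to O → oxidation state +3.
Δ = +3 − (+1) = +2, so this is an oxidation at C2.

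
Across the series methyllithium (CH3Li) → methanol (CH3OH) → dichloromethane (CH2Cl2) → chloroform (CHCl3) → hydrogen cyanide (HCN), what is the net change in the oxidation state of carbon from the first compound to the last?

Carbon oxidation states along the series — methyllithium: -4, methanol: -2, dichloromethane: 0, chloroform: +2, hydrogen cyanide: +2.
Net change = +2 − (-4) = +6.

+6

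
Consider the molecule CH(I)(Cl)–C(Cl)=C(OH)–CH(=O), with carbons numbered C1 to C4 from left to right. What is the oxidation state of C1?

Count +1 for every bond to an atom more electronegative than carbon and −1 for every bond to one less electronegative; C–C bonds are 0.
C1 has one bond to C (0), one bond to H (-1), one bond to I (+1), one bond to Cl (+1).
Oxidation state = 0 − 1 + 1 + 1 = +1.

+1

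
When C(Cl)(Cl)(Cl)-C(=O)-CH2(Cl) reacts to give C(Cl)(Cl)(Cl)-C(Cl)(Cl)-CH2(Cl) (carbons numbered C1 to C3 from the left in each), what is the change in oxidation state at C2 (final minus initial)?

0

Before: C2 has 2 bonds to C, 2 bonds to O → oxidation state +2.
After: C2 has 2 bonds to C, 2 bonds to Cl → oxidation state +2.
Δ = +2 − (+2) = 0, so no net redox change at C2.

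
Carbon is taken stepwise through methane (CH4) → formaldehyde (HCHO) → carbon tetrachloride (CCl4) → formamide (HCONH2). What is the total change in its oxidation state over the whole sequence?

+6

Carbon oxidation states along the series — methane: -4, formaldehyde: 0, carbon tetrachloride: +4, formamide: +2.
Net change = +2 − (-4) = +6.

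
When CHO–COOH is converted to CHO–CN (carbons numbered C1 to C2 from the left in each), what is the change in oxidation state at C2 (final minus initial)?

0

Before: C2 has 1 bond to C, 3 bonds to O → oxidation state +3.
After: C2 has 1 bond to C, 3 bonds to N → oxidation state +3.
Δ = +3 − (+3) = 0, so no net redox change at C2.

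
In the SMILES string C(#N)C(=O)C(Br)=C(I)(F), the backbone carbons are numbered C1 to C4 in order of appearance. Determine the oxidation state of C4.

Bonds to more-electronegative neighbours contribute +1 each, bonds to H or metals contribute −1 each, and C–C bonds contribute 0.
C4 has a double bond to C (2×0 = 0), one bond to I (+1), one bond to F (+1).
Oxidation state = 0 + 1 + 1 = +2.

+2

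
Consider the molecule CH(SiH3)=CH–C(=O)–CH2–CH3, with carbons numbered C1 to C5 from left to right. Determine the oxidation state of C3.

C3 has one bond to C (0), one bond to C (0), a double bond to O (2×+1 = +2).
Oxidation state = 0 + 0 + 2 = +2.

+2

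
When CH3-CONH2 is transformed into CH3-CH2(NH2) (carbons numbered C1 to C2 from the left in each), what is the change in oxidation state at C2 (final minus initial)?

-4

Before: C2 has 1 bond to C, 2 bonds to O, 1 bond to N → oxidation state +3.
After: C2 has 1 bond to C, 2 bonds to H, 1 bond to N → oxidation state -1.
Δ = -1 − (+3) = -4, so this is a reduction at C2.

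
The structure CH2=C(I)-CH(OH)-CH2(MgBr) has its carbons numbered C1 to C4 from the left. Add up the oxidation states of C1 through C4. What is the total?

Assign +1 per bond to O/N/halogen, −1 per bond to H or an electropositive element, and 0 per bond to carbon. Tallying each carbon:
C1: 2C, 2H → 0 − 2 = -2
C2: 3C, 1I → 0 + 1 = +1
C3: 2C, 1H, 1O → 0 − 1 + 1 = 0
C4: 1C, 2H, 1Mg → 0 − 2 − 1 = -3
Sum = -2 + 1 + 0 − 3 = -4.

-4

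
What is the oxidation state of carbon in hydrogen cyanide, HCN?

+2

Count +1 for every bond to an atom more electronegative than carbon and −1 for every bond to one less electronegative; C–C bonds are 0.
The carbon has one bond to H (-1), a triple bond to N (3×+1 = +3).
Oxidation state = -1 + 3 = +2.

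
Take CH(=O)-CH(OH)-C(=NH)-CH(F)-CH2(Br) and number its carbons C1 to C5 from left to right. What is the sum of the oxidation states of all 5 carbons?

Count +1 for every bond to an atom more electronegative than carbon and −1 for every bond to one less electronegative; C–C bonds are 0. Tallying each carbon:
C1: 1C, 1H, 2O → 0 − 1 + 2 = +1
C2: 2C, 1H, 1O → 0 − 1 + 1 = 0
C3: 2C, 2N → 0 + 2 = +2
C4: 2C, 1H, 1F → 0 − 1 + 1 = 0
C5: 1C, 2H, 1Br → 0 − 2 + 1 = -1
Sum = +1 + 0 + 2 + 0 − 1 = +2.

+2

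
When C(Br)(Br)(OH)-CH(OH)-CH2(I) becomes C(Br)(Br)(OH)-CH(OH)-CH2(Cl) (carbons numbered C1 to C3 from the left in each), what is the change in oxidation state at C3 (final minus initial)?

Before: C3 has 1 bond to C, 2 bonds to H, 1 bond to I → oxidation state -1.
After: C3 has 1 bond to C, 2 bonds to H, 1 bond to Cl → oxidation state -1.
Δ = -1 − (-1) = 0, so no net redox change at C3.

0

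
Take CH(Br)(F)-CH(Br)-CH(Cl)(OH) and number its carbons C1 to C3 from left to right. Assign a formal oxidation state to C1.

Each bond to a more electronegative atom (O, N, halogen) counts +1, each bond to a less electronegative atom (H, metal, B, Si) counts −1, and each C–C bond counts 0.
C1 has one bond to C (0), one bond to H (-1), one bond to Br (+1), one bond to F (+1).
Oxidation state = 0 − 1 + 1 + 1 = +1.

+1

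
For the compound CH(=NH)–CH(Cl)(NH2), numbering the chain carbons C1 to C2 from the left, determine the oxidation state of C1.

Assign +1 per bond to O/N/halogen, −1 per bond to H or an electropositive element, and 0 per bond to carbon.
C1 has one bond to C (0), a double bond to N (2×+1 = +2), one bond to H (-1).
Oxidation state = 0 + 2 − 1 = +1.

+1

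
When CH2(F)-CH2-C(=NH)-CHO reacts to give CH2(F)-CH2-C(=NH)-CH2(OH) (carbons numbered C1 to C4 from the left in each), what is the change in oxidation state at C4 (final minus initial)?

Before: C4 has 1 bond to C, 1 bond to H, 2 bonds to O → oxidation state +1.
After: C4 has 1 bond to C, 2 bonds to H, 1 bond to O → oxidation state -1.
Δ = -1 − (+1) = -2, so this is a reduction at C4.

-2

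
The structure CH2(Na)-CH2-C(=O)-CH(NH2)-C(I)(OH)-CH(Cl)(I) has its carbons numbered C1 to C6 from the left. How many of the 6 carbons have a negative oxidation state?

Tallying each carbon's bonds:
C1: 1C, 2H, 1Na → 0 − 2 − 1 = -3
C2: 2C, 2H → 0 − 2 = -2
C3: 2C, 2O → 0 + 2 = +2
C4: 2C, 1H, 1N → 0 − 1 + 1 = 0
C5: 2C, 1O, 1I → 0 + 1 + 1 = +2
C6: 1C, 1H, 1Cl, 1I → 0 − 1 + 1 + 1 = +1
2 carbons (C1, C2) meet the condition.

2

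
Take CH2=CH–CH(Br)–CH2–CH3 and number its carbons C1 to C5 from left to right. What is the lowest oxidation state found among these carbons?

Tallying each carbon's bonds:
C1: 2C, 2H → 0 − 2 = -2
C2: 3C, 1H → 0 − 1 = -1
C3: 2C, 1H, 1Br → 0 − 1 + 1 = 0
C4: 2C, 2H → 0 − 2 = -2
C5: 1C, 3H → 0 − 3 = -3
The lowest value is -3.

-3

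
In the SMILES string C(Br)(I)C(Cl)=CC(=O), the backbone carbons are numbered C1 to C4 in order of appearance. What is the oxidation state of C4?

Bonds to more-electronegative neighbours contribute +1 each, bonds to H or metals contribute −1 each, and C–C bonds contribute 0.
C4 has one bond to C (0), a double bond to O (2×+1 = +2), one bond to H (-1).
Oxidation state = 0 + 2 − 1 = +1.

+1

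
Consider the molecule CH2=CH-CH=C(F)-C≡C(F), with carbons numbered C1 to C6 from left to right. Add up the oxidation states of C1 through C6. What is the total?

Assign +1 per bond to O/N/halogen, −1 per bond to H or an electropositive element, and 0 per bond to carbon. Tallying each carbon:
C1: 2C, 2H → 0 − 2 = -2
C2: 3C, 1H → 0 − 1 = -1
C3: 3C, 1H → 0 − 1 = -1
C4: 3C, 1F → 0 + 1 = +1
C5: 4C → 0 = 0
C6: 3C, 1F → 0 + 1 = +1
Sum = -2 − 1 − 1 + 1 + 0 + 1 = -2.

-2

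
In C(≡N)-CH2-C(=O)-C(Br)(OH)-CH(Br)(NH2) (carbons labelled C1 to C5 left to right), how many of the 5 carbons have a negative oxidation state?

1

Bonds to more-electronegative neighbours contribute +1 each, bonds to H or metals contribute −1 each, and C–C bonds contribute 0. Tallying each carbon:
C1: 1C, 3N → 0 + 3 = +3
C2: 2C, 2H → 0 − 2 = -2
C3: 2C, 2O → 0 + 2 = +2
C4: 2C, 1O, 1Br → 0 + 1 + 1 = +2
C5: 1C, 1H, 1N, 1Br → 0 − 1 + 1 + 1 = +1
1 carbon (C2) meets the condition.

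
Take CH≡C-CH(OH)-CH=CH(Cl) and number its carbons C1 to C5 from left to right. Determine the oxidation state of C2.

0

C2 has a triple bond to C (3×0 = 0), one bond to C (0).
Oxidation state = 0 + 0 = 0.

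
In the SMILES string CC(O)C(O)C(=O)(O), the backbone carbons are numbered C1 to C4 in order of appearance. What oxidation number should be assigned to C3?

0

C3 has one bond to C (0), one bond to C (0), one bond to O (+1), one bond to H (-1).
Oxidation state = 0 + 0 + 1 − 1 = 0.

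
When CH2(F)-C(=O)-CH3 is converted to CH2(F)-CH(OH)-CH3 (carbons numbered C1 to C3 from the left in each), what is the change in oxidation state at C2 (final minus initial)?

-2

Before: C2 has 2 bonds to C, 2 bonds to O → oxidation state +2.
After: C2 has 2 bonds to C, 1 bond to H, 1 bond to O → oxidation state 0.
Δ = 0 − (+2) = -2, so this is a reduction at C2.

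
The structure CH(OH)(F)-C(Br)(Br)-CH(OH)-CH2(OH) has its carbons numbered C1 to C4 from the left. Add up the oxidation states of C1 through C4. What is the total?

Tallying each carbon's bonds:
C1: 1C, 1H, 1O, 1F → 0 − 1 + 1 + 1 = +1
C2: 2C, 2Br → 0 + 2 = +2
C3: 2C, 1H, 1O → 0 − 1 + 1 = 0
C4: 1C, 2H, 1O → 0 − 2 + 1 = -1
Sum = +1 + 2 + 0 − 1 = +2.

+2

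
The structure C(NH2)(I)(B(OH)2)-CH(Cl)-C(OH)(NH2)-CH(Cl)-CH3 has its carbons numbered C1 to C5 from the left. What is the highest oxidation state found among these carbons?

+2

Tallying each carbon's bonds:
C1: 1C, 1N, 1I, 1B → 0 + 1 + 1 − 1 = +1
C2: 2C, 1H, 1Cl → 0 − 1 + 1 = 0
C3: 2C, 1O, 1N → 0 + 1 + 1 = +2
C4: 2C, 1H, 1Cl → 0 − 1 + 1 = 0
C5: 1C, 3H → 0 − 3 = -3
The highest value is +2.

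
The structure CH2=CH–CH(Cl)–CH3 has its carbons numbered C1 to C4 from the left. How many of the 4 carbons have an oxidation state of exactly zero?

Tallying each carbon's bonds:
C1: 2C, 2H → 0 − 2 = -2
C2: 3C, 1H → 0 − 1 = -1
C3: 2C, 1H, 1Cl → 0 − 1 + 1 = 0
C4: 1C, 3H → 0 − 3 = -3
1 carbon (C3) meets the condition.

1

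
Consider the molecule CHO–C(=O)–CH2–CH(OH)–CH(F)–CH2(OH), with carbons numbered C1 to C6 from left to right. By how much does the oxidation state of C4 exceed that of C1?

C4: 2C, 1H, 1O → 0 − 1 + 1 = 0
C1: 1C, 1H, 2O → 0 − 1 + 2 = +1
Difference: 0 − (+1) = -1.

-1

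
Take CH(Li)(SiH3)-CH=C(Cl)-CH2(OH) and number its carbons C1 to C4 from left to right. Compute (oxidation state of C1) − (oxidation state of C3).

-4

C1: 1C, 1H, 1Li, 1Si → 0 − 1 − 1 − 1 = -3
C3: 3C, 1Cl → 0 + 1 = +1
Difference: -3 − (+1) = -4.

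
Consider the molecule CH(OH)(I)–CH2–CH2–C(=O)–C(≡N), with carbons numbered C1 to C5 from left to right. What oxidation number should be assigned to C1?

Count +1 for every bond to an atom more electronegative than carbon and −1 for every bond to one less electronegative; C–C bonds are 0.
C1 has one bond to C (0), one bond to O (+1), one bond to H (-1), one bond to I (+1).
Oxidation state = 0 + 1 − 1 + 1 = +1.

+1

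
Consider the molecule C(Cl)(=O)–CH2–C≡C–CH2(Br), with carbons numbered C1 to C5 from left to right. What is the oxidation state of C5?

-1

C5 has one bond to C (0), one bond to H (-1), one bond to Br (+1), one bond to H (-1).
Oxidation state = 0 − 1 + 1 − 1 = -1.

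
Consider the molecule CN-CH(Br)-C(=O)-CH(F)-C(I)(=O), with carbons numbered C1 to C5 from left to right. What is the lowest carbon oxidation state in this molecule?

0

Tallying each carbon's bonds:
C1: 1C, 3N → 0 + 3 = +3
C2: 2C, 1H, 1Br → 0 − 1 + 1 = 0
C3: 2C, 2O → 0 + 2 = +2
C4: 2C, 1H, 1F → 0 − 1 + 1 = 0
C5: 1C, 2O, 1I → 0 + 2 + 1 = +3
The lowest value is 0.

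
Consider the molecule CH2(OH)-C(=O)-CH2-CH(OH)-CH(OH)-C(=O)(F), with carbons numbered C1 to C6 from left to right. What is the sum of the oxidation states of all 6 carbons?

+2

Count +1 for every bond to an atom more electronegative than carbon and −1 for every bond to one less electronegative; C–C bonds are 0. Tallying each carbon:
C1: 1C, 2H, 1O → 0 − 2 + 1 = -1
C2: 2C, 2O → 0 + 2 = +2
C3: 2C, 2H → 0 − 2 = -2
C4: 2C, 1H, 1O → 0 − 1 + 1 = 0
C5: 2C, 1H, 1O → 0 − 1 + 1 = 0
C6: 1C, 2O, 1F → 0 + 2 + 1 = +3
Sum = -1 + 2 − 2 + 0 + 0 + 3 = +2.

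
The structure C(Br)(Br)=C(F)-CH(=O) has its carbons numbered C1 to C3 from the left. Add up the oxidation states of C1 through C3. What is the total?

Bonds to more-electronegative neighbours contribute +1 each, bonds to H or metals contribute −1 each, and C–C bonds contribute 0. Tallying each carbon:
C1: 2C, 2Br → 0 + 2 = +2
C2: 3C, 1F → 0 + 1 = +1
C3: 1C, 1H, 2O → 0 − 1 + 2 = +1
Sum = +2 + 1 + 1 = +4.

+4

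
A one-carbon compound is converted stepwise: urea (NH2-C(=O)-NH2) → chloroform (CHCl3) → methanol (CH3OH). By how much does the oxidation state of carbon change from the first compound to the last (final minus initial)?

Carbon oxidation states along the series — urea: +4, chloroform: +2, methanol: -2.
Net change = -2 − (+4) = -6.

-6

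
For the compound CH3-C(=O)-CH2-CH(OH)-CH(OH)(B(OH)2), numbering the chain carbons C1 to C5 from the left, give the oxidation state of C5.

-1

C5 has one bond to C (0), one bond to H (-1), one bond to O (+1), one bond to B (-1).
Oxidation state = 0 − 1 + 1 − 1 = -1.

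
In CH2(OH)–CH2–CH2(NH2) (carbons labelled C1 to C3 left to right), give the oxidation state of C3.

-1

C3 has one bond to C (0), one bond to H (-1), one bond to N (+1), one bond to H (-1).
Oxidation state = 0 − 1 + 1 − 1 = -1.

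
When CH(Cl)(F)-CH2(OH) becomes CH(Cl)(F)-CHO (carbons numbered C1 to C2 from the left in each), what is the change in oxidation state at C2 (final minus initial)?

Before: C2 has 1 bond to C, 2 bonds to H, 1 bond to O → oxidation state -1.
After: C2 has 1 bond to C, 1 bond to H, 2 bonds to O → oxidation state +1.
Δ = +1 − (-1) = +2, so this is an oxidation at C2.

+2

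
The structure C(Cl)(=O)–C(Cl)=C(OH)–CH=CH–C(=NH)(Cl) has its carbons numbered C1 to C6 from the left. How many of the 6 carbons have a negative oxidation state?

Bonds to more-electronegative neighbours contribute +1 each, bonds to H or metals contribute −1 each, and C–C bonds contribute 0. Tallying each carbon:
C1: 1C, 2O, 1Cl → 0 + 2 + 1 = +3
C2: 3C, 1Cl → 0 + 1 = +1
C3: 3C, 1O → 0 + 1 = +1
C4: 3C, 1H → 0 − 1 = -1
C5: 3C, 1H → 0 − 1 = -1
C6: 1C, 2N, 1Cl → 0 + 2 + 1 = +3
2 carbons (C4, C5) meet the condition.

2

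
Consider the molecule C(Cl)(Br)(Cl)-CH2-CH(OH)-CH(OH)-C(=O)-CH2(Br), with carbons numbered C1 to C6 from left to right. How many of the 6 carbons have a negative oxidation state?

2

Tallying each carbon's bonds:
C1: 1C, 2Cl, 1Br → 0 + 2 + 1 = +3
C2: 2C, 2H → 0 − 2 = -2
C3: 2C, 1H, 1O → 0 − 1 + 1 = 0
C4: 2C, 1H, 1O → 0 − 1 + 1 = 0
C5: 2C, 2O → 0 + 2 = +2
C6: 1C, 2H, 1Br → 0 − 2 + 1 = -1
2 carbons (C2, C6) meet the condition.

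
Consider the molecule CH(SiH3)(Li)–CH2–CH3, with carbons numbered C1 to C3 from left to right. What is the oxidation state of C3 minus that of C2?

-1

C3: 1C, 3H → 0 − 3 = -3
C2: 2C, 2H → 0 − 2 = -2
Difference: -3 − (-2) = -1.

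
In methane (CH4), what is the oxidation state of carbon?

The carbon has one bond to H (-1), one bond to H (-1), one bond to H (-1), one bond to H (-1).
Oxidation state = -1 − 1 − 1 − 1 = -4.

-4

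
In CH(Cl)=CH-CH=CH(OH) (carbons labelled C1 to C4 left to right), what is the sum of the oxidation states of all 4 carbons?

Tallying each carbon's bonds:
C1: 2C, 1H, 1Cl → 0 − 1 + 1 = 0
C2: 3C, 1H → 0 − 1 = -1
C3: 3C, 1H → 0 − 1 = -1
C4: 2C, 1H, 1O → 0 − 1 + 1 = 0
Sum = 0 − 1 − 1 + 0 = -2.

-2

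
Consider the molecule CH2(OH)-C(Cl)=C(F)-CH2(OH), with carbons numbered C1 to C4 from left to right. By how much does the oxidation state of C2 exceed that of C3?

C2: 3C, 1Cl → 0 + 1 = +1
C3: 3C, 1F → 0 + 1 = +1
Difference: +1 − (+1) = 0.

0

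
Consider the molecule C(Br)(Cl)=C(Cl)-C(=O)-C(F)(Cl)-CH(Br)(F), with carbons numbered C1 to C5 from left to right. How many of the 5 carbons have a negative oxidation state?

Each bond to a more electronegative atom (O, N, halogen) counts +1, each bond to a less electronegative atom (H, metal, B, Si) counts −1, and each C–C bond counts 0. Tallying each carbon:
C1: 2C, 1Cl, 1Br → 0 + 1 + 1 = +2
C2: 3C, 1Cl → 0 + 1 = +1
C3: 2C, 2O → 0 + 2 = +2
C4: 2C, 1F, 1Cl → 0 + 1 + 1 = +2
C5: 1C, 1H, 1F, 1Br → 0 − 1 + 1 + 1 = +1
0 carbons meet the condition.

0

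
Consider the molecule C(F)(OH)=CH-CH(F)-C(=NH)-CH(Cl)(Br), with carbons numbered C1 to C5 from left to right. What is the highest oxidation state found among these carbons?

Tallying each carbon's bonds:
C1: 2C, 1O, 1F → 0 + 1 + 1 = +2
C2: 3C, 1H → 0 − 1 = -1
C3: 2C, 1H, 1F → 0 − 1 + 1 = 0
C4: 2C, 2N → 0 + 2 = +2
C5: 1C, 1H, 1Cl, 1Br → 0 − 1 + 1 + 1 = +1
The highest value is +2.

+2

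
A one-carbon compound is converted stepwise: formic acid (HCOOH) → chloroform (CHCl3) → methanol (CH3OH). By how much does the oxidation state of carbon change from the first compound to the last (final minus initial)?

-4

Carbon oxidation states along the series — formic acid: +2, chloroform: +2, methanol: -2.
Net change = -2 − (+2) = -4.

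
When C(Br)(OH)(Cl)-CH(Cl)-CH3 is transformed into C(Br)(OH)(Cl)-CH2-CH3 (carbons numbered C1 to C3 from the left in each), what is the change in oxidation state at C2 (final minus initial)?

-2

Before: C2 has 2 bonds to C, 1 bond to H, 1 bond to Cl → oxidation state 0.
After: C2 has 2 bonds to C, 2 bonds to H → oxidation state -2.
Δ = -2 − (0) = -2, so this is a reduction at C2.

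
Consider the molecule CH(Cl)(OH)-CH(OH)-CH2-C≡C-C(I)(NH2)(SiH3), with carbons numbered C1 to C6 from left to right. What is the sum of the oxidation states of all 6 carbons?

0

Tallying each carbon's bonds:
C1: 1C, 1H, 1O, 1Cl → 0 − 1 + 1 + 1 = +1
C2: 2C, 1H, 1O → 0 − 1 + 1 = 0
C3: 2C, 2H → 0 − 2 = -2
C4: 4C → 0 = 0
C5: 4C → 0 = 0
C6: 1C, 1N, 1I, 1Si → 0 + 1 + 1 − 1 = +1
Sum = +1 + 0 − 2 + 0 + 0 + 1 = 0.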